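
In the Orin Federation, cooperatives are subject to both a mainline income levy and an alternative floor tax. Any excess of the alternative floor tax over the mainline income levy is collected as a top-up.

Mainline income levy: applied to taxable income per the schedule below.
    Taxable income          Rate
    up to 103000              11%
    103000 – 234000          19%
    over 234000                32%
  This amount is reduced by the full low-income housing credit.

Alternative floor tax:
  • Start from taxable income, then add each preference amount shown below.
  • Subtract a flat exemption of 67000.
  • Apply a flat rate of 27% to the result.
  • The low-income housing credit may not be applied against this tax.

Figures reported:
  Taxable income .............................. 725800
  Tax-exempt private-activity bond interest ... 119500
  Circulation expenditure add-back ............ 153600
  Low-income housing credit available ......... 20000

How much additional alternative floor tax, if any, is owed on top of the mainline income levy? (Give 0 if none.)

78017

Alternative floor tax:
  Adjusted income: 725800 + 119500 + 153600 = 998900
  Less exemption 67000 → base 931900
  931900 × 27% = 251613

Mainline income levy:
  103000 × 11% = 11330
  131000 × 19% = 24890
  491800 × 32% = 157376
  → 193596
  Less low-income housing credit 20000 → 173596

Excess of alternative floor tax over mainline income levy: 251613 − 173596 = 78017.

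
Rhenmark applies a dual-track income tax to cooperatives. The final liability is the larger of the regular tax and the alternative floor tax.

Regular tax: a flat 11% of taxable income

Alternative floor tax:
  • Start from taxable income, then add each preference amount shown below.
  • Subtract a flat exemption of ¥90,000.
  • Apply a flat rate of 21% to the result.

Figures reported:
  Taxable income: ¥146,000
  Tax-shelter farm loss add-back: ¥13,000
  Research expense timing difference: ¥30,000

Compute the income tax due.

¥20,790

Regular tax:
  ¥146,000 × 11% = ¥16,060

Alternative floor tax:
  Adjusted income: ¥146,000 + ¥13,000 + ¥30,000 = ¥189,000
  Less exemption ¥90,000 → base ¥99,000
  ¥99,000 × 21% = ¥20,790

¥20,790 > ¥16,060, so the alternative floor tax is the binding amount.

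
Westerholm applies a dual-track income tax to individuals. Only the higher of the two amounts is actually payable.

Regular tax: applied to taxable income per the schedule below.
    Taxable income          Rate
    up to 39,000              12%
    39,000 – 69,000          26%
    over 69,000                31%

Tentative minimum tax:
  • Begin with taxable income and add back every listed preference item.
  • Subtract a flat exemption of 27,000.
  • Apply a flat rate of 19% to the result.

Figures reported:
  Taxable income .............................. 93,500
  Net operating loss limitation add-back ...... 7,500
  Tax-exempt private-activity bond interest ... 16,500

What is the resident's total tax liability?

20,075

Regular tax:
  39,000 × 12% = 4,680
  30,000 × 26% = 7,800
  24,500 × 31% = 7,595
  → 20,075

Tentative minimum tax:
  Adjusted income: 93,500 + 7,500 + 16,500 = 117,500
  Less exemption 27,000 → base 90,500
  90,500 × 19% = 17,195

20,075 > 17,195, so the regular tax governs.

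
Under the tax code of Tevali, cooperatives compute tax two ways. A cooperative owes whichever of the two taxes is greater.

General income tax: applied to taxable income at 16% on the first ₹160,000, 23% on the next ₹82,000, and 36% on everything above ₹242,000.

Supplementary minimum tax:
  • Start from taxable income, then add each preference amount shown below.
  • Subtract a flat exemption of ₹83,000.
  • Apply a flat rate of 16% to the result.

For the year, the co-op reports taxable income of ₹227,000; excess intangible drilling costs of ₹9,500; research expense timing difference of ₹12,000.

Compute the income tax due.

General income tax:
  ₹160,000 × 16% = ₹25,600
  ₹67,000 × 23% = ₹15,410
  → ₹41,010

Supplementary minimum tax:
  Adjusted income: ₹227,000 + ₹9,500 + ₹12,000 = ₹248,500
  Less exemption ₹83,000 → base ₹165,500
  ₹165,500 × 16% = ₹26,480

₹41,010 > ₹26,480, so the general income tax governs.

₹41,010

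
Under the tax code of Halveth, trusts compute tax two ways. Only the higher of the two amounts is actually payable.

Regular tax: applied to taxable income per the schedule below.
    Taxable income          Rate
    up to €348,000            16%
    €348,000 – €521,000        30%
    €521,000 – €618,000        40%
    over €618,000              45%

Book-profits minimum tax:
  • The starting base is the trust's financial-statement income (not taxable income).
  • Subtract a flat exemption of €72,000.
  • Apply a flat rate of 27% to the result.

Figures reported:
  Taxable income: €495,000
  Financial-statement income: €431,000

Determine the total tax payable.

Regular tax:
  €348,000 × 16% = €55,680
  €147,000 × 30% = €44,100
  → €99,780

Book-profits minimum tax:
  Base (financial-statement income): €431,000
  Less exemption €72,000 → base €359,000
  €359,000 × 27% = €96,930

€99,780 > €96,930, so the regular tax governs.

€99,780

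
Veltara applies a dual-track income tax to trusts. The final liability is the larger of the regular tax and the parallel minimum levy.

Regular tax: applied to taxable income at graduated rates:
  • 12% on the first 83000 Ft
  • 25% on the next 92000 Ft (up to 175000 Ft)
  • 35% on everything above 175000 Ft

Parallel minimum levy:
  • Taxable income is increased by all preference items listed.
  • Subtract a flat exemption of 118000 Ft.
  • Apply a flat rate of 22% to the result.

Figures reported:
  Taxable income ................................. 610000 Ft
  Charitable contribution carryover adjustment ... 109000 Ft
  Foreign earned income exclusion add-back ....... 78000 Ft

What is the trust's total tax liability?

185210 Ft

Regular tax:
  83000 Ft × 12% = 9960 Ft
  92000 Ft × 25% = 23000 Ft
  435000 Ft × 35% = 152250 Ft
  → 185210 Ft

Parallel minimum levy:
  Adjusted income: 610000 Ft + 109000 Ft + 78000 Ft = 797000 Ft
  Less exemption 118000 Ft → base 679000 Ft
  679000 Ft × 22% = 149380 Ft

185210 Ft > 149380 Ft, so the regular tax governs.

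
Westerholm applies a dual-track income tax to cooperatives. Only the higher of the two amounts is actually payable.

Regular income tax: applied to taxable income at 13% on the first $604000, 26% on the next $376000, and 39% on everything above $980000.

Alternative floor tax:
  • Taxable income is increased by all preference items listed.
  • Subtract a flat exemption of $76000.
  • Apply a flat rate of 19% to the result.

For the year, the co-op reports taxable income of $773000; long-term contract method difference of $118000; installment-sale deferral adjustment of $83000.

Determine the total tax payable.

Alternative floor tax:
  Adjusted income: $773000 + $118000 + $83000 = $974000
  Less exemption $76000 → base $898000
  $898000 × 19% = $170620

Regular income tax:
  $604000 × 13% = $78520
  $169000 × 26% = $43940
  → $122460

$170620 > $122460, so the alternative floor tax is the binding amount.

$170620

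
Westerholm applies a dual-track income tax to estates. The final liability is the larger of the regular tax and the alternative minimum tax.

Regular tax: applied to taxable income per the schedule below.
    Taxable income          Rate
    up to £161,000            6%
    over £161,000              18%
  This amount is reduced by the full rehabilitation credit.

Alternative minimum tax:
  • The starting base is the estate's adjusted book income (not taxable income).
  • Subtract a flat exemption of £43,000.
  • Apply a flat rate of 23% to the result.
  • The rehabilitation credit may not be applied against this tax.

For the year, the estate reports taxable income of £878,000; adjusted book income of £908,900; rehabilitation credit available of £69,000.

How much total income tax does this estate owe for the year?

£199,157

Alternative minimum tax:
  Base (adjusted book income): £908,900
  Less exemption £43,000 → base £865,900
  £865,900 × 23% = £199,157

Regular tax:
  £161,000 × 6% = £9,660
  £717,000 × 18% = £129,060
  → £138,720
  Less rehabilitation credit £69,000 → £69,720

£199,157 > £69,720, so the alternative minimum tax is the binding amount.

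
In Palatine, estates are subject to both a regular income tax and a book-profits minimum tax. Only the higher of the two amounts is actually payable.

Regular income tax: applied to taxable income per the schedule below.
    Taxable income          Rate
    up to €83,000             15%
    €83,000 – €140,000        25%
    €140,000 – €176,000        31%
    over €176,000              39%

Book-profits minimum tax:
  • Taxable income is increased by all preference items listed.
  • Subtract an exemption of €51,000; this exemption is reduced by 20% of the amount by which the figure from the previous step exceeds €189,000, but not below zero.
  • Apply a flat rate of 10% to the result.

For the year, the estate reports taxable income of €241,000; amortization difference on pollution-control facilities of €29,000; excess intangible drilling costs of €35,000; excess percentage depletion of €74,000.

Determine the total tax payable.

€63,210

Book-profits minimum tax:
  Adjusted income: €241,000 + €29,000 + €35,000 + €74,000 = €379,000
  Exemption: €51,000 − 20% × (€379,000 − €189,000) = €51,000 − €38,000 = €13,000
  Base: €379,000 − €13,000 = €366,000
  €366,000 × 10% = €36,600

Regular income tax:
  €83,000 × 15% = €12,450
  €57,000 × 25% = €14,250
  €36,000 × 31% = €11,160
  €65,000 × 39% = €25,350
  → €63,210

€63,210 > €36,600, so the regular income tax governs.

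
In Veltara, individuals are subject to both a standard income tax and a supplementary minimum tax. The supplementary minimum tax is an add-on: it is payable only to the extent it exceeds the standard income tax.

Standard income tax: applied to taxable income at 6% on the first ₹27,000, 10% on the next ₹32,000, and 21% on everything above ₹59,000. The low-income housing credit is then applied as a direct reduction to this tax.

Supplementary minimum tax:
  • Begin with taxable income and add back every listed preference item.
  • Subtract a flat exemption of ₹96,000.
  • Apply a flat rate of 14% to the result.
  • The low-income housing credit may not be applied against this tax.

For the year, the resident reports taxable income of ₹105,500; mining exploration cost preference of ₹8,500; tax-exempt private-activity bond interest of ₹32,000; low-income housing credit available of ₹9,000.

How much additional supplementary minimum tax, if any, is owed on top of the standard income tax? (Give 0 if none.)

Supplementary minimum tax:
  Adjusted income: ₹105,500 + ₹8,500 + ₹32,000 = ₹146,000
  Less exemption ₹96,000 → base ₹50,000
  ₹50,000 × 14% = ₹7,000

Standard income tax:
  ₹27,000 × 6% = ₹1,620
  ₹32,000 × 10% = ₹3,200
  ₹46,500 × 21% = ₹9,765
  → ₹14,585
  Less low-income housing credit ₹9,000 → ₹5,585

Excess of supplementary minimum tax over standard income tax: ₹7,000 − ₹5,585 = ₹1,415.

₹1,415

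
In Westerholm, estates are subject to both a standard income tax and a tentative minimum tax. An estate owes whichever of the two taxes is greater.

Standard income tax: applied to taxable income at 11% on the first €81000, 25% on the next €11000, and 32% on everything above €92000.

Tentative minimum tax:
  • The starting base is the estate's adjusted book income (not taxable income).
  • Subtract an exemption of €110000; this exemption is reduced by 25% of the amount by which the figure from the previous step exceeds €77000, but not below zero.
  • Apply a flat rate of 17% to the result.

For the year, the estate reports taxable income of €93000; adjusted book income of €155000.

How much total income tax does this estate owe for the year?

€11980

Standard income tax:
  €81000 × 11% = €8910
  €11000 × 25% = €2750
  €1000 × 32% = €320
  → €11980

Tentative minimum tax:
  Base (adjusted book income): €155000
  Exemption: €110000 − 25% × (€155000 − €77000) = €110000 − €19500 = €90500
  Base: €155000 − €90500 = €64500
  €64500 × 17% = €10965

€11980 > €10965, so the standard income tax governs.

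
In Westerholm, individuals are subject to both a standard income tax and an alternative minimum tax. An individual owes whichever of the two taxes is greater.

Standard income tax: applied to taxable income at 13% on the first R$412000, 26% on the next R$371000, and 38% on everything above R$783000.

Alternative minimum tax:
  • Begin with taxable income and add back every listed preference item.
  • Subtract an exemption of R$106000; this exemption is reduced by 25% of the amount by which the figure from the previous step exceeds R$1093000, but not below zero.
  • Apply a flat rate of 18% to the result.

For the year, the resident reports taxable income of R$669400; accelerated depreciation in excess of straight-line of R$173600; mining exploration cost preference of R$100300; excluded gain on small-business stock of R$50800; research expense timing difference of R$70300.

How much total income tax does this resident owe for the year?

R$172512

Alternative minimum tax:
  Adjusted income: R$669400 + R$173600 + R$100300 + R$50800 + R$70300 = R$1064400
  Exemption: R$1064400 ≤ R$1093000, so full R$106000 applies
  Base: R$1064400 − R$106000 = R$958400
  R$958400 × 18% = R$172512

Standard income tax:
  R$412000 × 13% = R$53560
  R$257400 × 26% = R$66924
  → R$120484

R$172512 > R$120484, so the alternative minimum tax is the binding amount.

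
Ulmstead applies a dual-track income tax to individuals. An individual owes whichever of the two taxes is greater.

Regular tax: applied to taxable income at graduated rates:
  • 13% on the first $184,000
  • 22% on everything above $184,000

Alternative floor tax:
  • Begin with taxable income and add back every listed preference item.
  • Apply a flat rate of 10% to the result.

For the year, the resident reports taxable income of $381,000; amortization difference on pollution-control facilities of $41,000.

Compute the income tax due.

Regular tax:
  $184,000 × 13% = $23,920
  $197,000 × 22% = $43,340
  → $67,260

Alternative floor tax:
  Adjusted income: $381,000 + $41,000 = $422,000
  $422,000 × 10% = $42,200

$67,260 > $42,200, so the regular tax governs.

$67,260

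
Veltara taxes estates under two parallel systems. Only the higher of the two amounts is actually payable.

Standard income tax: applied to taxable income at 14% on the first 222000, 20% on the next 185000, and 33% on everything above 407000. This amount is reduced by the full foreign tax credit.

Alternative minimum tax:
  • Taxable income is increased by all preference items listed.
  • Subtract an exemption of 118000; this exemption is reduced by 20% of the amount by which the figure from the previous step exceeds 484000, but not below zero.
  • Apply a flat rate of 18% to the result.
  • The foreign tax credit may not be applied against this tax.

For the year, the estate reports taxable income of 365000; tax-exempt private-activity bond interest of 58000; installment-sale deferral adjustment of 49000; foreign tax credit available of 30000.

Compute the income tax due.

63720

Standard income tax:
  222000 × 14% = 31080
  143000 × 20% = 28600
  → 59680
  Less foreign tax credit 30000 → 29680

Alternative minimum tax:
  Adjusted income: 365000 + 58000 + 49000 = 472000
  Exemption: 472000 ≤ 484000, so full 118000 applies
  Base: 472000 − 118000 = 354000
  354000 × 18% = 63720

63720 > 29680, so the alternative minimum tax is the binding amount.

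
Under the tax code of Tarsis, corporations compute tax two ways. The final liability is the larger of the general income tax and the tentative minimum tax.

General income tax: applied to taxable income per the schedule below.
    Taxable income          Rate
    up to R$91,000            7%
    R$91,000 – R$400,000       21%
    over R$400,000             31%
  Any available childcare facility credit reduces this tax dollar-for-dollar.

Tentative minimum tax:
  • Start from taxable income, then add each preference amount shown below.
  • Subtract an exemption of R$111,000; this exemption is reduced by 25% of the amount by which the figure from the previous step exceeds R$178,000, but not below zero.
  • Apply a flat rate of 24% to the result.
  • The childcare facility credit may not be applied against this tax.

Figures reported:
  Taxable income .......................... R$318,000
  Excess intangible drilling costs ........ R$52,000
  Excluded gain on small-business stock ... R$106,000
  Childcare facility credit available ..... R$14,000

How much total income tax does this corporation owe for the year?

Tentative minimum tax:
  Adjusted income: R$318,000 + R$52,000 + R$106,000 = R$476,000
  Exemption: R$111,000 − 25% × (R$476,000 − R$178,000) = R$111,000 − R$74,500 = R$36,500
  Base: R$476,000 − R$36,500 = R$439,500
  R$439,500 × 24% = R$105,480

General income tax:
  R$91,000 × 7% = R$6,370
  R$227,000 × 21% = R$47,670
  → R$54,040
  Less childcare facility credit R$14,000 → R$40,040

R$105,480 > R$40,040, so the tentative minimum tax is the binding amount.

R$105,480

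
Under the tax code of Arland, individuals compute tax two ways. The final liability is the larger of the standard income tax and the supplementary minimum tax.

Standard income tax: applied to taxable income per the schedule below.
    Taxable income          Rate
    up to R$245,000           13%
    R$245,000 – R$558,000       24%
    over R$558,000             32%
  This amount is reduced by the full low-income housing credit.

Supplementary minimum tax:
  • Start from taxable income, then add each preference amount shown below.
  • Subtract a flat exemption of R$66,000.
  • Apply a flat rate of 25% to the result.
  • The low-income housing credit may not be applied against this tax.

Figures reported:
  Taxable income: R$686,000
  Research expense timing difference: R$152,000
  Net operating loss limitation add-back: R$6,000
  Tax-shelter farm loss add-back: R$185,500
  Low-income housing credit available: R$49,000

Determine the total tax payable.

R$240,875

Supplementary minimum tax:
  Adjusted income: R$686,000 + R$152,000 + R$6,000 + R$185,500 = R$1,029,500
  Less exemption R$66,000 → base R$963,500
  R$963,500 × 25% = R$240,875

Standard income tax:
  R$245,000 × 13% = R$31,850
  R$313,000 × 24% = R$75,120
  R$128,000 × 32% = R$40,960
  → R$147,930
  Less low-income housing credit R$49,000 → R$98,930

R$240,875 > R$98,930, so the supplementary minimum tax is the binding amount.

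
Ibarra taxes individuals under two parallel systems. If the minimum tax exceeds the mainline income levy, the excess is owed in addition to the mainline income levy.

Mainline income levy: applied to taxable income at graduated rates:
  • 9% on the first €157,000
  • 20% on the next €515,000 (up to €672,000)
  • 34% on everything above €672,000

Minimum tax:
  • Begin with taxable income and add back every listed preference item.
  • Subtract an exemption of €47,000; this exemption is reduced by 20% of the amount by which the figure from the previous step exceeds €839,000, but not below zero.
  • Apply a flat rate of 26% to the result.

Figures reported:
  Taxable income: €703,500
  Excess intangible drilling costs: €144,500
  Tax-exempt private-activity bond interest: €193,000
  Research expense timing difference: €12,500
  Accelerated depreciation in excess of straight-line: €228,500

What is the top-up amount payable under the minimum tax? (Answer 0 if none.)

Mainline income levy:
  €157,000 × 9% = €14,130
  €515,000 × 20% = €103,000
  €31,500 × 34% = €10,710
  → €127,840

Minimum tax:
  Adjusted income: €703,500 + €144,500 + €193,000 + €12,500 + €228,500 = €1,282,000
  Exemption: 20% × (€1,282,000 − €839,000) = €88,600 ≥ €47,000, so the exemption is fully phased out
  Base: €1,282,000 − €0 = €1,282,000
  €1,282,000 × 26% = €333,320

Excess of minimum tax over mainline income levy: €333,320 − €127,840 = €205,480.

€205,480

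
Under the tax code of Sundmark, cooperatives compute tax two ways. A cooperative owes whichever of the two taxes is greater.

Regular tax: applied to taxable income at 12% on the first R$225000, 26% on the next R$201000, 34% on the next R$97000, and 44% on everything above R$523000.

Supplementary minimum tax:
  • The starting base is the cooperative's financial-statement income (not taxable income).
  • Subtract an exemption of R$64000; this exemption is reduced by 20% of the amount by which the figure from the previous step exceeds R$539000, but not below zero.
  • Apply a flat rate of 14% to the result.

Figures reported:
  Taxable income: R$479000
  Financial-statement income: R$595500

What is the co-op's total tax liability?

R$97280

Supplementary minimum tax:
  Base (financial-statement income): R$595500
  Exemption: R$64000 − 20% × (R$595500 − R$539000) = R$64000 − R$11300 = R$52700
  Base: R$595500 − R$52700 = R$542800
  R$542800 × 14% = R$75992

Regular tax:
  R$225000 × 12% = R$27000
  R$201000 × 26% = R$52260
  R$53000 × 34% = R$18020
  → R$97280

R$97280 > R$75992, so the regular tax governs.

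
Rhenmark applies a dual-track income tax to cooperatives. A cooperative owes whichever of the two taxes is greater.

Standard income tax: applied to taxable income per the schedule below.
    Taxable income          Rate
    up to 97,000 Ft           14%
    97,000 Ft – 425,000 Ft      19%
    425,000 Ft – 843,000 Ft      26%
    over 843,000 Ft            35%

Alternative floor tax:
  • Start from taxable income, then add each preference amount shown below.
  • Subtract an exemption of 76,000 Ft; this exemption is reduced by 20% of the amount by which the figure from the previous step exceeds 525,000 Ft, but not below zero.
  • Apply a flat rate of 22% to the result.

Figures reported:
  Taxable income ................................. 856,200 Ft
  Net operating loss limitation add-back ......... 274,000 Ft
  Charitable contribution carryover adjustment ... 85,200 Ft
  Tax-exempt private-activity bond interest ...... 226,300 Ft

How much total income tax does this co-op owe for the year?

Standard income tax:
  97,000 Ft × 14% = 13,580 Ft
  328,000 Ft × 19% = 62,320 Ft
  418,000 Ft × 26% = 108,680 Ft
  13,200 Ft × 35% = 4,620 Ft
  → 189,200 Ft

Alternative floor tax:
  Adjusted income: 856,200 Ft + 274,000 Ft + 85,200 Ft + 226,300 Ft = 1,441,700 Ft
  Exemption: 20% × (1,441,700 Ft − 525,000 Ft) = 183,340 Ft ≥ 76,000 Ft, so the exemption is fully phased out
  Base: 1,441,700 Ft − 0 Ft = 1,441,700 Ft
  1,441,700 Ft × 22% = 317,174 Ft

317,174 Ft > 189,200 Ft, so the alternative floor tax is the binding amount.

317,174 Ft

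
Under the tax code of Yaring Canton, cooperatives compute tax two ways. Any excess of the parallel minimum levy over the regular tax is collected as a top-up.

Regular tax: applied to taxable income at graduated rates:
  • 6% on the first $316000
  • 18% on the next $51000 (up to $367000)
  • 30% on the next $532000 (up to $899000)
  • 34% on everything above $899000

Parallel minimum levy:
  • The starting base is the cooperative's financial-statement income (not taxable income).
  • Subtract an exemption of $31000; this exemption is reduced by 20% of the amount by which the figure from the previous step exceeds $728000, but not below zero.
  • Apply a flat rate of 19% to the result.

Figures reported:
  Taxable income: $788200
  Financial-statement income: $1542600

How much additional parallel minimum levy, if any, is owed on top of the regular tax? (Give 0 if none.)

$138594

Regular tax:
  $316000 × 6% = $18960
  $51000 × 18% = $9180
  $421200 × 30% = $126360
  → $154500

Parallel minimum levy:
  Base (financial-statement income): $1542600
  Exemption: 20% × ($1542600 − $728000) = $162920 ≥ $31000, so the exemption is fully phased out
  Base: $1542600 − $0 = $1542600
  $1542600 × 19% = $293094

Excess of parallel minimum levy over regular tax: $293094 − $154500 = $138594.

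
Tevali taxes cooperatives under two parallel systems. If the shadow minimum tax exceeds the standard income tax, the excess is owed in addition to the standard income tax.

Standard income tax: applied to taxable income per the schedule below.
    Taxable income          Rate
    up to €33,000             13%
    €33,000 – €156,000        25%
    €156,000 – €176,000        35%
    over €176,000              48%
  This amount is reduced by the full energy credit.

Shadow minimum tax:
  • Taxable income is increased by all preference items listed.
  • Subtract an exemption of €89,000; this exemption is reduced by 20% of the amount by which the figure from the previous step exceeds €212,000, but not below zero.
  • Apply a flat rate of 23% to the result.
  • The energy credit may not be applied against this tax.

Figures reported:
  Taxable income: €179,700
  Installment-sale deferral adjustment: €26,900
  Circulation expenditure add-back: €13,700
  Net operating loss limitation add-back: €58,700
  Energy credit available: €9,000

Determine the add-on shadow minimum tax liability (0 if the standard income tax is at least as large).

Shadow minimum tax:
  Adjusted income: €179,700 + €26,900 + €13,700 + €58,700 = €279,000
  Exemption: €89,000 − 20% × (€279,000 − €212,000) = €89,000 − €13,400 = €75,600
  Base: €279,000 − €75,600 = €203,400
  €203,400 × 23% = €46,782

Standard income tax:
  €33,000 × 13% = €4,290
  €123,000 × 25% = €30,750
  €20,000 × 35% = €7,000
  €3,700 × 48% = €1,776
  → €43,816
  Less energy credit €9,000 → €34,816

Excess of shadow minimum tax over standard income tax: €46,782 − €34,816 = €11,966.

€11,966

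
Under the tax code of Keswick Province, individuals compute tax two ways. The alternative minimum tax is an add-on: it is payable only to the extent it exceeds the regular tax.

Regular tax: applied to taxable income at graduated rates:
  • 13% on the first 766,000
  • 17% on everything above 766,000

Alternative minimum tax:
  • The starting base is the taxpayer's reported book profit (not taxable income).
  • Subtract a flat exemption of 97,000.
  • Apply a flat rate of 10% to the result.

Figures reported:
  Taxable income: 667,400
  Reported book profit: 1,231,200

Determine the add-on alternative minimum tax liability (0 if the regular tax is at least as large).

26,658

Regular tax:
  667,400 × 13% = 86,762

Alternative minimum tax:
  Base (reported book profit): 1,231,200
  Less exemption 97,000 → base 1,134,200
  1,134,200 × 10% = 113,420

Excess of alternative minimum tax over regular tax: 113,420 − 86,762 = 26,658.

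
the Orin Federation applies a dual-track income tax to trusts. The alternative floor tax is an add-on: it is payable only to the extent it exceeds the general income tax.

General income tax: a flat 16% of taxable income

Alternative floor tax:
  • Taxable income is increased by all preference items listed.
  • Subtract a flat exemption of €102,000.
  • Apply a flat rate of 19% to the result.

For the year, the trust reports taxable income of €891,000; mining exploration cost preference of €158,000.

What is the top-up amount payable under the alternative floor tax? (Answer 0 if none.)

€37,370

General income tax:
  €891,000 × 16% = €142,560

Alternative floor tax:
  Adjusted income: €891,000 + €158,000 = €1,049,000
  Less exemption €102,000 → base €947,000
  €947,000 × 19% = €179,930

Excess of alternative floor tax over general income tax: €179,930 − €142,560 = €37,370.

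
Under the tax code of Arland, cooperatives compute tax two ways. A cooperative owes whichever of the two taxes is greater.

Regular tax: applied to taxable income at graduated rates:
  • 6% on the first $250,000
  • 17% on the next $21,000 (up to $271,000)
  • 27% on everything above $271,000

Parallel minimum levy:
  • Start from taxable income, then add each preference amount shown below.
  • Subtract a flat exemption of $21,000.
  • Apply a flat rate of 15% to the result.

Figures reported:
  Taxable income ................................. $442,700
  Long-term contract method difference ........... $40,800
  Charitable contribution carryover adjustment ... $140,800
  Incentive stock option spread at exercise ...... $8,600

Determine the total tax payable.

Parallel minimum levy:
  Adjusted income: $442,700 + $40,800 + $140,800 + $8,600 = $632,900
  Less exemption $21,000 → base $611,900
  $611,900 × 15% = $91,785

Regular tax:
  $250,000 × 6% = $15,000
  $21,000 × 17% = $3,570
  $171,700 × 27% = $46,359
  → $64,929

$91,785 > $64,929, so the parallel minimum levy is the binding amount.

$91,785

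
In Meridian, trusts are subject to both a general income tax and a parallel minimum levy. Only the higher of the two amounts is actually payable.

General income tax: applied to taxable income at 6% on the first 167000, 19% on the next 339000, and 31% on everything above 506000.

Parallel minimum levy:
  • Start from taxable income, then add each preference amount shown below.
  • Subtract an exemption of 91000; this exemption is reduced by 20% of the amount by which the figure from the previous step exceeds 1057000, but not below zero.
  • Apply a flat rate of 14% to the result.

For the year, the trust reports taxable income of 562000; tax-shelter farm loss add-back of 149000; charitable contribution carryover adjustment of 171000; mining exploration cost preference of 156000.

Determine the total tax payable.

132580

Parallel minimum levy:
  Adjusted income: 562000 + 149000 + 171000 + 156000 = 1038000
  Exemption: 1038000 ≤ 1057000, so full 91000 applies
  Base: 1038000 − 91000 = 947000
  947000 × 14% = 132580

General income tax:
  167000 × 6% = 10020
  339000 × 19% = 64410
  56000 × 31% = 17360
  → 91790

132580 > 91790, so the parallel minimum levy is the binding amount.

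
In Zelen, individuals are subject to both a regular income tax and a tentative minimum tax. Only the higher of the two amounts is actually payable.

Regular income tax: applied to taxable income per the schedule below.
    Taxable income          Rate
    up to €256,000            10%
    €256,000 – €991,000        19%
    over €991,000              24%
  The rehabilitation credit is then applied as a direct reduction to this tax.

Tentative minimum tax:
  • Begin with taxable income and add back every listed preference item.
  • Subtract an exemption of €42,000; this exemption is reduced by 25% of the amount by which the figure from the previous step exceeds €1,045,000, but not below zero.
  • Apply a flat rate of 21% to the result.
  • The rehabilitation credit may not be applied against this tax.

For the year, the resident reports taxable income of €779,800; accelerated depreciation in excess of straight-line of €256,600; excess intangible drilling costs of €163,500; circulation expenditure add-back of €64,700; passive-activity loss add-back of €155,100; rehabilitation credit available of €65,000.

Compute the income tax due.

Tentative minimum tax:
  Adjusted income: €779,800 + €256,600 + €163,500 + €64,700 + €155,100 = €1,419,700
  Exemption: 25% × (€1,419,700 − €1,045,000) = €93,675 ≥ €42,000, so the exemption is fully phased out
  Base: €1,419,700 − €0 = €1,419,700
  €1,419,700 × 21% = €298,137

Regular income tax:
  €256,000 × 10% = €25,600
  €523,800 × 19% = €99,522
  → €125,122
  Less rehabilitation credit €65,000 → €60,122

€298,137 > €60,122, so the tentative minimum tax is the binding amount.

€298,137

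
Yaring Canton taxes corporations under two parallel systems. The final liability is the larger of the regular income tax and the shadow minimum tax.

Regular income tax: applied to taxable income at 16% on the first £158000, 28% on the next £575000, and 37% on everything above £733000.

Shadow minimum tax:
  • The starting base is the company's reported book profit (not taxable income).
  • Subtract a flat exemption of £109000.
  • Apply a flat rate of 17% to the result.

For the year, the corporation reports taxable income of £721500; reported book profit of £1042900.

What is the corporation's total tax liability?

Shadow minimum tax:
  Base (reported book profit): £1042900
  Less exemption £109000 → base £933900
  £933900 × 17% = £158763

Regular income tax:
  £158000 × 16% = £25280
  £563500 × 28% = £157780
  → £183060

£183060 > £158763, so the regular income tax governs.

£183060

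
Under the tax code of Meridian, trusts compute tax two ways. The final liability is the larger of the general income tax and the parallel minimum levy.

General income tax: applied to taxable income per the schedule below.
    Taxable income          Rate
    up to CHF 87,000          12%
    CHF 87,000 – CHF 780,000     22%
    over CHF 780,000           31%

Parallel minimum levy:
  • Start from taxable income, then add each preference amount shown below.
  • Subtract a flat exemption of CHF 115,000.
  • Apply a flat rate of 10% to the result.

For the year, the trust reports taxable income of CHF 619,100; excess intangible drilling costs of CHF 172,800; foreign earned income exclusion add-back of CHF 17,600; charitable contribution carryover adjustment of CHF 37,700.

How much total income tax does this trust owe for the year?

Parallel minimum levy:
  Adjusted income: CHF 619,100 + CHF 172,800 + CHF 17,600 + CHF 37,700 = CHF 847,200
  Less exemption CHF 115,000 → base CHF 732,200
  CHF 732,200 × 10% = CHF 73,220

General income tax:
  CHF 87,000 × 12% = CHF 10,440
  CHF 532,100 × 22% = CHF 117,062
  → CHF 127,502

CHF 127,502 > CHF 73,220, so the general income tax governs.

CHF 127,502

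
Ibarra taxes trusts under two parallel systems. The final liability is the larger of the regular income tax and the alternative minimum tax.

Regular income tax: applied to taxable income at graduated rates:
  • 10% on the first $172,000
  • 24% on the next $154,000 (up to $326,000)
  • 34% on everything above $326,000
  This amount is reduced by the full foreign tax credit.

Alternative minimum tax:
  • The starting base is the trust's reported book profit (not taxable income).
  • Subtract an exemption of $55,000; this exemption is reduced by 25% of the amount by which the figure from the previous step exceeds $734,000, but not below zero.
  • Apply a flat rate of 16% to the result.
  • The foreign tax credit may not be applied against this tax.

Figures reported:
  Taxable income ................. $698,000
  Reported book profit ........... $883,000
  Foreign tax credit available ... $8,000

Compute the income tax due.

Alternative minimum tax:
  Base (reported book profit): $883,000
  Exemption: $55,000 − 25% × ($883,000 − $734,000) = $55,000 − $37,250 = $17,750
  Base: $883,000 − $17,750 = $865,250
  $865,250 × 16% = $138,440

Regular income tax:
  $172,000 × 10% = $17,200
  $154,000 × 24% = $36,960
  $372,000 × 34% = $126,480
  → $180,640
  Less foreign tax credit $8,000 → $172,640

$172,640 > $138,440, so the regular income tax governs.

$172,640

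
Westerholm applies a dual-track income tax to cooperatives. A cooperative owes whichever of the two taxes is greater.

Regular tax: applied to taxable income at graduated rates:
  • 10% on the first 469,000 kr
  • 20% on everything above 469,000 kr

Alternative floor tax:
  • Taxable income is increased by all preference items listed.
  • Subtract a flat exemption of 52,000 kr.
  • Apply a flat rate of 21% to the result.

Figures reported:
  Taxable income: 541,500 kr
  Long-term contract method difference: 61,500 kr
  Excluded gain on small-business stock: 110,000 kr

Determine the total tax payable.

Regular tax:
  469,000 kr × 10% = 46,900 kr
  72,500 kr × 20% = 14,500 kr
  → 61,400 kr

Alternative floor tax:
  Adjusted income: 541,500 kr + 61,500 kr + 110,000 kr = 713,000 kr
  Less exemption 52,000 kr → base 661,000 kr
  661,000 kr × 21% = 138,810 kr

138,810 kr > 61,400 kr, so the alternative floor tax is the binding amount.

138,810 kr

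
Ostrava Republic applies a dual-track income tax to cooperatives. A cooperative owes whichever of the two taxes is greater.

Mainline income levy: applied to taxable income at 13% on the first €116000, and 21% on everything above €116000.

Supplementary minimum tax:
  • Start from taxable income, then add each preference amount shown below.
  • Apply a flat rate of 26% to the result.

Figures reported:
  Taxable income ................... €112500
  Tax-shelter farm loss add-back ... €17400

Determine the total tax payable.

€33774

Supplementary minimum tax:
  Adjusted income: €112500 + €17400 = €129900
  €129900 × 26% = €33774

Mainline income levy:
  €112500 × 13% = €14625

€33774 > €14625, so the supplementary minimum tax is the binding amount.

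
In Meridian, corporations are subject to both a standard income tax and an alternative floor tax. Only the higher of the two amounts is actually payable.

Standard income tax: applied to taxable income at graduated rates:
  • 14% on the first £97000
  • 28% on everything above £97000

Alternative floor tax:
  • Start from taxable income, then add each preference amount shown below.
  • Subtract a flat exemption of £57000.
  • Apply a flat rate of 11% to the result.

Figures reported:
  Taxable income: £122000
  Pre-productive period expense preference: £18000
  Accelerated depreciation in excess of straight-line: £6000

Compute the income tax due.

Standard income tax:
  £97000 × 14% = £13580
  £25000 × 28% = £7000
  → £20580

Alternative floor tax:
  Adjusted income: £122000 + £18000 + £6000 = £146000
  Less exemption £57000 → base £89000
  £89000 × 11% = £9790

£20580 > £9790, so the standard income tax governs.

£20580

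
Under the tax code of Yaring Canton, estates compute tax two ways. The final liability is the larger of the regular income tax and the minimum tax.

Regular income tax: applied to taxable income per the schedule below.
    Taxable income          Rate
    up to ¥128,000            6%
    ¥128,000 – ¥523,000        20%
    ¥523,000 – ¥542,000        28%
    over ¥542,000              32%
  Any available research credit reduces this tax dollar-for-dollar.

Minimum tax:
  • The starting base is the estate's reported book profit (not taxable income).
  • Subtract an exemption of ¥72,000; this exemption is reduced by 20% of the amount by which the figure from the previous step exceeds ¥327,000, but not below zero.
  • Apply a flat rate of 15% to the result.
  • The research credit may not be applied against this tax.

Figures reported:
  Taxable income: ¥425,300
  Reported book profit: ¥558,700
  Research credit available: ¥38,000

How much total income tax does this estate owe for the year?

Minimum tax:
  Base (reported book profit): ¥558,700
  Exemption: ¥72,000 − 20% × (¥558,700 − ¥327,000) = ¥72,000 − ¥46,340 = ¥25,660
  Base: ¥558,700 − ¥25,660 = ¥533,040
  ¥533,040 × 15% = ¥79,956

Regular income tax:
  ¥128,000 × 6% = ¥7,680
  ¥297,300 × 20% = ¥59,460
  → ¥67,140
  Less research credit ¥38,000 → ¥29,140

¥79,956 > ¥29,140, so the minimum tax is the binding amount.

¥79,956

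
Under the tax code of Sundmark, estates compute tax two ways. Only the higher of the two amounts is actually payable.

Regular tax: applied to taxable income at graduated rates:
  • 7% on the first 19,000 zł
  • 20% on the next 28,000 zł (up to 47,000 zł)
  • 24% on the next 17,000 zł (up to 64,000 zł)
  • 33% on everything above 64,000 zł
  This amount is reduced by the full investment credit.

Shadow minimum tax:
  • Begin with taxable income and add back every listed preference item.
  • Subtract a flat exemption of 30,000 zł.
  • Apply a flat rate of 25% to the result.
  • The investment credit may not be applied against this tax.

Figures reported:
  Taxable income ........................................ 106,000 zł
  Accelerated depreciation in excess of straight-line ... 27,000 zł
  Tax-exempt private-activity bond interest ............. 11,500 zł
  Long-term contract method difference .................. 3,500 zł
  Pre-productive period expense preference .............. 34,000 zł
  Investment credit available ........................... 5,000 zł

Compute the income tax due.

Shadow minimum tax:
  Adjusted income: 106,000 zł + 27,000 zł + 11,500 zł + 3,500 zł + 34,000 zł = 182,000 zł
  Less exemption 30,000 zł → base 152,000 zł
  152,000 zł × 25% = 38,000 zł

Regular tax:
  19,000 zł × 7% = 1,330 zł
  28,000 zł × 20% = 5,600 zł
  17,000 zł × 24% = 4,080 zł
  42,000 zł × 33% = 13,860 zł
  → 24,870 zł
  Less investment credit 5,000 zł → 19,870 zł

38,000 zł > 19,870 zł, so the shadow minimum tax is the binding amount.

38,000 zł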